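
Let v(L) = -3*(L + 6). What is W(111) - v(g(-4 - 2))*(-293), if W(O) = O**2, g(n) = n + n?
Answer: 17595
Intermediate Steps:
g(n) = 2*n
v(L) = -18 - 3*L (v(L) = -3*(6 + L) = -18 - 3*L)
W(111) - v(g(-4 - 2))*(-293) = 111**2 - (-18 - 6*(-4 - 2))*(-293) = 12321 - (-18 - 6*(-6))*(-293) = 12321 - (-18 - 3*(-12))*(-293) = 12321 - (-18 + 36)*(-293) = 12321 - 18*(-293) = 12321 - 1*(-5274) = 12321 + 5274 = 17595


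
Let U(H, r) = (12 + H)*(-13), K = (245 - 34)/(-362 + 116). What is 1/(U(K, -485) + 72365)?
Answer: 246/17766157 ≈ 1.3847e-5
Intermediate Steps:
K = -211/246 (K = 211/(-246) = 211*(-1/246) = -211/246 ≈ -0.85772)
U(H, r) = -156 - 13*H
1/(U(K, -485) + 72365) = 1/((-156 - 13*(-211/246)) + 72365) = 1/((-156 + 2743/246) + 72365) = 1/(-35633/246 + 72365) = 1/(17766157/246) = 246/17766157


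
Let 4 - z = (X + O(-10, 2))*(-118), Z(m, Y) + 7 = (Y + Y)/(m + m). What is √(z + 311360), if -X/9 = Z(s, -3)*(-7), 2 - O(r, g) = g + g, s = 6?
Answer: √255373 ≈ 505.34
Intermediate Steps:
O(r, g) = 2 - 2*g (O(r, g) = 2 - (g + g) = 2 - 2*g)
Z(m, Y) = -7 + Y/m (Z(m, Y) = -7 + (Y + Y)/(m + m) = -7 + (2*Y)/((2*m)) = -7 + (2*Y)*(1/(2*m)) = -7 + Y/m)
X = -945/2 (X = -9*(-7 - 3/6)*(-7) = -9*(-7 - 3*⅙)*(-7) = -9*(-7 - ½)*(-7) = -(-135)*(-7)/2 = -9*105/2 = -945/2 ≈ -472.50)
z = -55987 (z = 4 - (-945/2 + (2 - 2*2))*(-118) = 4 - (-945/2 + (2 - 4))*(-118) = 4 - (-945/2 - 2)*(-118) = 4 - (-949)*(-118)/2 = 4 - 1*55991 = 4 - 55991 = -55987)
√(z + 311360) = √(-55987 + 311360) = √255373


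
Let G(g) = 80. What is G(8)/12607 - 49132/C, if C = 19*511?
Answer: -88375772/17485909 ≈ -5.0541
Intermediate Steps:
C = 9709
G(8)/12607 - 49132/C = 80/12607 - 49132/9709 = -88375772/17485909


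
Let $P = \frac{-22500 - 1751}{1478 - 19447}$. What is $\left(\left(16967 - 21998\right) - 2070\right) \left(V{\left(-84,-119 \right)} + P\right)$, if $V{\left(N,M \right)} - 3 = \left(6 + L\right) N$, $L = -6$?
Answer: $- \frac{554999958}{17969} \approx -30887.0$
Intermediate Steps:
$V{\left(N,M \right)} = 3$ ($V{\left(N,M \right)} = 3 + \left(6 - 6\right) N = 3 + 0 N = 3 + 0 = 3$)
$P = \frac{24251}{17969}$ ($P = - \frac{24251}{-17969} = \left(-24251\right) \left(- \frac{1}{17969}\right) = \frac{24251}{17969} \approx 1.3496$)
$\left(\left(16967 - 21998\right) - 2070\right) \left(V{\left(-84,-119 \right)} + P\right) = \left(\left(16967 - 21998\right) - 2070\right) \left(3 + \frac{24251}{17969}\right) = \left(\left(16967 - 21998\right) - 2070\right) \frac{78158}{17969} = \left(-5031 - 2070\right) \frac{78158}{17969} = \left(-7101\right) \frac{78158}{17969} = - \frac{554999958}{17969}$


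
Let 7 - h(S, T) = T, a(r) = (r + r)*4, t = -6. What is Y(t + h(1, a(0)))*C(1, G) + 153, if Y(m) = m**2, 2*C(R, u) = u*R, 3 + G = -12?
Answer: 291/2 ≈ 145.50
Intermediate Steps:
G = -15 (G = -3 - 12 = -15)
C(R, u) = R*u/2 (C(R, u) = (u*R)/2 = (R*u)/2 = R*u/2)
a(r) = 8*r (a(r) = (2*r)*4 = 8*r)
h(S, T) = 7 - T
Y(t + h(1, a(0)))*C(1, G) + 153 = (-6 + (7 - 8*0))**2*((1/2)*1*(-15)) + 153 = (-6 + (7 - 1*0))**2*(-15/2) + 153 = (-6 + (7 + 0))**2*(-15/2) + 153 = (-6 + 7)**2*(-15/2) + 153 = 1**2*(-15/2) + 153 = 1*(-15/2) + 153 = -15/2 + 153 = 291/2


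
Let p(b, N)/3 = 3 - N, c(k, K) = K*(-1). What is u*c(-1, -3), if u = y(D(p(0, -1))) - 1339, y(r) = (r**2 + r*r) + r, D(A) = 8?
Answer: -3609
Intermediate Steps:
c(k, K) = -K
p(b, N) = 9 - 3*N (p(b, N) = 3*(3 - N) = 9 - 3*N)
y(r) = r + 2*r**2 (y(r) = (r**2 + r**2) + r = 2*r**2 + r = r + 2*r**2)
u = -1203 (u = 8*(1 + 2*8) - 1339 = 8*(1 + 16) - 1339 = 8*17 - 1339 = 136 - 1339 = -1203)
u*c(-1, -3) = -(-1203)*(-3) = -1203*3 = -3609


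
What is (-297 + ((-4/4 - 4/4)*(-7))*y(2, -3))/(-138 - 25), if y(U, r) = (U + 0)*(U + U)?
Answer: 185/163 ≈ 1.1350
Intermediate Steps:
y(U, r) = 2*U**2 (y(U, r) = U*(2*U) = 2*U**2)
(-297 + ((-4/4 - 4/4)*(-7))*y(2, -3))/(-138 - 25) = (-297 + ((-4/4 - 4/4)*(-7))*(2*2**2))/(-138 - 25) = (-297 + ((-4*1/4 - 4*1/4)*(-7))*(2*4))/(-163) = (-297 + ((-1 - 1)*(-7))*8)*(-1/163) = (-297 - 2*(-7)*8)*(-1/163) = (-297 + 14*8)*(-1/163) = (-297 + 112)*(-1/163) = -185*(-1/163) = 185/163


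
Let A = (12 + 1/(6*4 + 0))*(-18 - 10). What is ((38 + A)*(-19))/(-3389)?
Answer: -34105/20334 ≈ -1.6772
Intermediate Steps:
A = -2023/6 (A = (12 + 1/(24 + 0))*(-28) = (12 + 1/24)*(-28) = (289/24)*(-28) = -2023/6 ≈ -337.17)
((38 + A)*(-19))/(-3389) = ((38 - 2023/6)*(-19))/(-3389) = -1795/6*(-19)*(-1/3389) = (34105/6)*(-1/3389) = -34105/20334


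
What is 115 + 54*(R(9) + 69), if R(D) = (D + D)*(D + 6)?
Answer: 18421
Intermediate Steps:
R(D) = 2*D*(6 + D) (R(D) = (2*D)*(6 + D) = 2*D*(6 + D))
115 + 54*(R(9) + 69) = 115 + 54*(2*9*(6 + 9) + 69) = 115 + 54*(2*9*15 + 69) = 115 + 54*(270 + 69) = 115 + 54*339 = 115 + 18306 = 18421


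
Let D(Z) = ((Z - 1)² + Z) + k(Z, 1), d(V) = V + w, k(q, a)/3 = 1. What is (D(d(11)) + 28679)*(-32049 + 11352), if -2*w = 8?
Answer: -594521325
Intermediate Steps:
w = -4 (w = -½*8 = -4)
k(q, a) = 3 (k(q, a) = 3*1 = 3)
d(V) = -4 + V (d(V) = V - 4 = -4 + V)
D(Z) = 3 + Z + (-1 + Z)² (D(Z) = ((Z - 1)² + Z) + 3 = ((-1 + Z)² + Z) + 3 = (Z + (-1 + Z)²) + 3 = 3 + Z + (-1 + Z)²)
(D(d(11)) + 28679)*(-32049 + 11352) = ((4 + (-4 + 11)² - (-4 + 11)) + 28679)*(-32049 + 11352) = ((4 + 7² - 1*7) + 28679)*(-20697) = ((4 + 49 - 7) + 28679)*(-20697) = (46 + 28679)*(-20697) = 28725*(-20697) = -594521325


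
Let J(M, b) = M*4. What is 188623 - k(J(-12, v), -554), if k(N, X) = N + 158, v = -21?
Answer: 188513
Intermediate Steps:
J(M, b) = 4*M
k(N, X) = 158 + N
188623 - k(J(-12, v), -554) = 188623 - (158 + 4*(-12)) = 188623 - (158 - 48) = 188623 - 1*110 = 188623 - 110 = 188513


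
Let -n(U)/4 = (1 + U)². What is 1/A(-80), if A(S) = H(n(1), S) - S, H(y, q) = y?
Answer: 1/64 ≈ 0.015625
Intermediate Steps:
n(U) = -4*(1 + U)²
A(S) = -16 - S (A(S) = -4*(1 + 1)² - S = -4*2² - S = -4*4 - S = -16 - S)
1/A(-80) = 1/(-16 - 1*(-80)) = 1/(-16 + 80) = 1/64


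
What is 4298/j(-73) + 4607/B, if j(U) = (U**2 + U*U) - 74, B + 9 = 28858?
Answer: 725855/1282932 ≈ 0.56578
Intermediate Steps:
B = 28849 (B = -9 + 28858 = 28849)
j(U) = -74 + 2*U**2 (j(U) = (U**2 + U**2) - 74 = 2*U**2 - 74 = -74 + 2*U**2)
4298/j(-73) + 4607/B = 4298/(-74 + 2*(-73)**2) + 4607/28849 = 4298/(-74 + 2*5329) + 4607*(1/28849) = 4298/(-74 + 10658) + 271/1697 = 4298/10584 + 271/1697 = 4298*(1/10584) + 271/1697 = 307/756 + 271/1697 = 725855/1282932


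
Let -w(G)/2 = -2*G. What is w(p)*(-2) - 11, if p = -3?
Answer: 13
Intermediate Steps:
w(G) = 4*G (w(G) = -(-4)*G = 4*G)
w(p)*(-2) - 11 = (4*(-3))*(-2) - 11 = -12*(-2) - 11 = 24 - 11 = 13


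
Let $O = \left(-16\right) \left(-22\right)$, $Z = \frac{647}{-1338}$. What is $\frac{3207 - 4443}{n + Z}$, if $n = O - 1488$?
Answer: $\frac{1653768}{1520615} \approx 1.0876$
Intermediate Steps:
$Z = - \frac{647}{1338}$ ($Z = 647 \left(- \frac{1}{1338}\right) = - \frac{647}{1338} \approx -0.48356$)
$O = 352$
$n = -1136$ ($n = 352 - 1488 = -1136$)
$\frac{3207 - 4443}{n + Z} = \frac{3207 - 4443}{-1136 - \frac{647}{1338}} = - \frac{1236}{- \frac{1520615}{1338}} = \left(-1236\right) \left(- \frac{1338}{1520615}\right) = \frac{1653768}{1520615}$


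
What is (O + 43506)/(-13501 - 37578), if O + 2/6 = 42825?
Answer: -258992/153237 ≈ -1.6901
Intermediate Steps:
O = 128474/3 (O = -1/3 + 42825 = 128474/3 ≈ 42825.)
(O + 43506)/(-13501 - 37578) = (128474/3 + 43506)/(-13501 - 37578) = (258992/3)/(-51079) = (258992/3)*(-1/51079) = -258992/153237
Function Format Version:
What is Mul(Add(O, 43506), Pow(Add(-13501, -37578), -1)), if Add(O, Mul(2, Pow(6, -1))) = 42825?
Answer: Rational(-258992, 153237) ≈ -1.6901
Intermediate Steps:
O = Rational(128474, 3) (O = Add(Rational(-1, 3), 42825) = Rational(128474, 3) ≈ 42825.)
Mul(Add(O, 43506), Pow(Add(-13501, -37578), -1)) = Mul(Add(Rational(128474, 3), 43506), Pow(Add(-13501, -37578), -1)) = Mul(Rational(258992, 3), Pow(-51079, -1)) = Mul(Rational(258992, 3), Rational(-1, 51079)) = Rational(-258992, 153237)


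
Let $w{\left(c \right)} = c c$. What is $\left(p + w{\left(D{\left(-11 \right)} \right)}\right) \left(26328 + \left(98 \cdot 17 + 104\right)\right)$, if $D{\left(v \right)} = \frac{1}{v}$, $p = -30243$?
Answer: $- \frac{102821877396}{121} \approx -8.4977 \cdot 10^{8}$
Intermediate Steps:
$w{\left(c \right)} = c^{2}$
$\left(p + w{\left(D{\left(-11 \right)} \right)}\right) \left(26328 + \left(98 \cdot 17 + 104\right)\right) = \left(-30243 + \left(\frac{1}{-11}\right)^{2}\right) \left(26328 + \left(98 \cdot 17 + 104\right)\right) = \left(-30243 + \left(- \frac{1}{11}\right)^{2}\right) \left(26328 + \left(1666 + 104\right)\right) = \left(-30243 + \frac{1}{121}\right) \left(26328 + 1770\right) = \left(- \frac{3659402}{121}\right) 28098 = - \frac{102821877396}{121}$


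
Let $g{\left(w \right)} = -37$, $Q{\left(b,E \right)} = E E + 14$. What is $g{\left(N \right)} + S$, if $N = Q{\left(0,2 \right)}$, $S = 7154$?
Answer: $7117$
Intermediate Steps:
$Q{\left(b,E \right)} = 14 + E^{2}$ ($Q{\left(b,E \right)} = E^{2} + 14 = 14 + E^{2}$)
$N = 18$ ($N = 14 + 2^{2} = 14 + 4 = 18$)
$g{\left(N \right)} + S = -37 + 7154 = 7117$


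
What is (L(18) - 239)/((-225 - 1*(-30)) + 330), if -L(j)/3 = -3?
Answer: -46/27 ≈ -1.7037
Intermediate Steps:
L(j) = 9 (L(j) = -3*(-3) = 9)
(L(18) - 239)/((-225 - 1*(-30)) + 330) = (9 - 239)/((-225 - 1*(-30)) + 330) = -230/((-225 + 30) + 330) = -230/(-195 + 330) = -230/135 = -230*1/135 = -46/27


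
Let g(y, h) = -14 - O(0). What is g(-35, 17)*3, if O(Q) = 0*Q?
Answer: -42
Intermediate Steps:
O(Q) = 0
g(y, h) = -14 (g(y, h) = -14 - 1*0 = -14 + 0 = -14)
g(-35, 17)*3 = -14*3 = -42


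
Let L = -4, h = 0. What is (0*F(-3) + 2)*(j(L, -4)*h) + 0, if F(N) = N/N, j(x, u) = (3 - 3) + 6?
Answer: 0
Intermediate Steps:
j(x, u) = 6 (j(x, u) = 0 + 6 = 6)
F(N) = 1
(0*F(-3) + 2)*(j(L, -4)*h) + 0 = (0*1 + 2)*(6*0) + 0 = (0 + 2)*0 + 0 = 2*0 + 0 = 0 + 0 = 0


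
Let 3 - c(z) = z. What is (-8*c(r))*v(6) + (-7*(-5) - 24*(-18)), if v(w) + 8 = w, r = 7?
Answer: 403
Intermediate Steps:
c(z) = 3 - z
v(w) = -8 + w
(-8*c(r))*v(6) + (-7*(-5) - 24*(-18)) = (-8*(3 - 1*7))*(-8 + 6) + (-7*(-5) - 24*(-18)) = -8*(3 - 7)*(-2) + (35 + 432) = -8*(-4)*(-2) + 467 = 32*(-2) + 467 = -64 + 467 = 403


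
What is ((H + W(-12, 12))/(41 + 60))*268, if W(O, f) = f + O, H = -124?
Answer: -33232/101 ≈ -329.03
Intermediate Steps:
W(O, f) = O + f
((H + W(-12, 12))/(41 + 60))*268 = ((-124 + (-12 + 12))/(41 + 60))*268 = ((-124 + 0)/101)*268 = -124*1/101*268 = -124/101*268 = -33232/101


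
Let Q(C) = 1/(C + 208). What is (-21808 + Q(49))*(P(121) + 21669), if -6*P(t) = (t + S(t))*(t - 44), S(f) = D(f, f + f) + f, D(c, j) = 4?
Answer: -103753373360/257 ≈ -4.0371e+8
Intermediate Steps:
Q(C) = 1/(208 + C)
S(f) = 4 + f
P(t) = -(-44 + t)*(4 + 2*t)/6 (P(t) = -(t + (4 + t))*(t - 44)/6 = -(4 + 2*t)*(-44 + t)/6 = -(-44 + t)*(4 + 2*t)/6)
(-21808 + Q(49))*(P(121) + 21669) = (-21808 + 1/(208 + 49))*((88/3 + 14*121 - ⅓*121²) + 21669) = (-21808 + 1/257)*((88/3 + 1694 - ⅓*14641) + 21669) = (-21808 + 1/257)*((88/3 + 1694 - 14641/3) + 21669) = -5604655*(-3157 + 21669)/257 = -5604655/257*18512 = -103753373360/257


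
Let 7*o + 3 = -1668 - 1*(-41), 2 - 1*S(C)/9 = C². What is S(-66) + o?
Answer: -275932/7 ≈ -39419.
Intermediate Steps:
S(C) = 18 - 9*C²
o = -1630/7 (o = -3/7 + (-1668 - 1*(-41))/7 = -3/7 + (-1668 + 41)/7 = -3/7 + (⅐)*(-1627) = -3/7 - 1627/7 = -1630/7 ≈ -232.86)
S(-66) + o = (18 - 9*(-66)²) - 1630/7 = (18 - 9*4356) - 1630/7 = (18 - 39204) - 1630/7 = -39186 - 1630/7 = -275932/7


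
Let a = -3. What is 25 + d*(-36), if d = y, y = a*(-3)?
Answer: -299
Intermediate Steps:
y = 9 (y = -3*(-3) = 9)
d = 9
25 + d*(-36) = 25 + 9*(-36) = 25 - 324 = -299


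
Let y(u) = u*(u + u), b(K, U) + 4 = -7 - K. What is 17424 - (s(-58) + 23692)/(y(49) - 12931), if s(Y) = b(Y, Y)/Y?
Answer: 8216476457/471482 ≈ 17427.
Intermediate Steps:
b(K, U) = -11 - K (b(K, U) = -4 + (-7 - K) = -11 - K)
s(Y) = (-11 - Y)/Y
y(u) = 2*u**2 (y(u) = u*(2*u) = 2*u**2)
17424 - (s(-58) + 23692)/(y(49) - 12931) = 17424 - ((-11 - 1*(-58))/(-58) + 23692)/(2*49**2 - 12931) = 17424 - (-(-11 + 58)/58 + 23692)/(2*2401 - 12931) = 17424 - (-1/58*47 + 23692)/(4802 - 12931) = 17424 - (-47/58 + 23692)/(-8129) = 17424 - 1374089*(-1)/(58*8129) = 17424 - 1*(-1374089/471482) = 17424 + 1374089/471482 = 8216476457/471482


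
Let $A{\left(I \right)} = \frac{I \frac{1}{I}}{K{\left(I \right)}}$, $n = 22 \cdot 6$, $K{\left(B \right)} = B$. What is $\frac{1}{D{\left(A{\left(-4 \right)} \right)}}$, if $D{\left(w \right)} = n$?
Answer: $\frac{1}{132} \approx 0.0075758$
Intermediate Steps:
$n = 132$
$A{\left(I \right)} = \frac{1}{I}$ ($A{\left(I \right)} = \frac{I \frac{1}{I}}{I} = 1 \frac{1}{I} = \frac{1}{I}$)
$D{\left(w \right)} = 132$
$\frac{1}{D{\left(A{\left(-4 \right)} \right)}} = \frac{1}{132}$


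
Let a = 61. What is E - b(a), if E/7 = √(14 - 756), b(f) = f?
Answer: -61 + 7*I*√742 ≈ -61.0 + 190.68*I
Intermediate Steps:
E = 7*I*√742 (E = 7*√(14 - 756) = 7*√(-742) = 7*(I*√742) = 7*I*√742 ≈ 190.68*I)
E - b(a) = 7*I*√742 - 1*61 = 7*I*√742 - 61 = -61 + 7*I*√742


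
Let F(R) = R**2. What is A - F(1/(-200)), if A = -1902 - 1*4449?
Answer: -254040001/40000 ≈ -6351.0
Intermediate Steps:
A = -6351 (A = -1902 - 4449 = -6351)
A - F(1/(-200)) = -6351 - (1/(-200))**2 = -6351 - (-1/200)**2 = -6351 - 1*1/40000 = -6351 - 1/40000 = -254040001/40000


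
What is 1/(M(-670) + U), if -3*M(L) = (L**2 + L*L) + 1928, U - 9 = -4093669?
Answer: -3/13180708 ≈ -2.2761e-7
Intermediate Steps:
U = -4093660 (U = 9 - 4093669 = -4093660)
M(L) = -1928/3 - 2*L**2/3 (M(L) = -((L**2 + L*L) + 1928)/3 = -((L**2 + L**2) + 1928)/3 = -(2*L**2 + 1928)/3 = -(1928 + 2*L**2)/3 = -1928/3 - 2*L**2/3)
1/(M(-670) + U) = 1/((-1928/3 - 2/3*(-670)**2) - 4093660) = 1/((-1928/3 - 2/3*448900) - 4093660) = 1/((-1928/3 - 897800/3) - 4093660) = 1/(-899728/3 - 4093660) = 1/(-13180708/3) = -3/13180708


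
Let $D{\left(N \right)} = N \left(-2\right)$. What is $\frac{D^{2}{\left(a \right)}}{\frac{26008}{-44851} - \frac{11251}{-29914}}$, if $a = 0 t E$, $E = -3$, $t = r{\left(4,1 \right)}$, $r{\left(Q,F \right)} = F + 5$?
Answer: $0$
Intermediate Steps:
$r{\left(Q,F \right)} = 5 + F$
$t = 6$ ($t = 5 + 1 = 6$)
$a = 0$ ($a = 0 \cdot 6 \left(-3\right) = 0 \left(-3\right) = 0$)
$D{\left(N \right)} = - 2 N$
$\frac{D^{2}{\left(a \right)}}{\frac{26008}{-44851} - \frac{11251}{-29914}} = \frac{\left(\left(-2\right) 0\right)^{2}}{\frac{26008}{-44851} - \frac{11251}{-29914}} = \frac{0^{2}}{26008 \left(- \frac{1}{44851}\right) - - \frac{11251}{29914}} = \frac{0}{- \frac{26008}{44851} + \frac{11251}{29914}} = \frac{0}{- \frac{273384711}{1341672814}} = 0 \left(- \frac{1341672814}{273384711}\right) = 0$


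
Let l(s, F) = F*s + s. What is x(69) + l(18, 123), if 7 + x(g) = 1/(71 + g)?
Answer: 311501/140 ≈ 2225.0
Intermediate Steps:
x(g) = -7 + 1/(71 + g)
l(s, F) = s + F*s
x(69) + l(18, 123) = (-496 - 7*69)/(71 + 69) + 18*(1 + 123) = (-496 - 483)/140 + 18*124 = (1/140)*(-979) + 2232 = -979/140 + 2232 = 311501/140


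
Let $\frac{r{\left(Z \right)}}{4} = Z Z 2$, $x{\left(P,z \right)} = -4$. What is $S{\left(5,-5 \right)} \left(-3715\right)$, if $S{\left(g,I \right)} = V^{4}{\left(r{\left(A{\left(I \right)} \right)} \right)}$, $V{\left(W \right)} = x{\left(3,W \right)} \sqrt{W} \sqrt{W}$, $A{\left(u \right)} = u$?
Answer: $-1521664000000000$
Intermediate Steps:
$r{\left(Z \right)} = 8 Z^{2}$ ($r{\left(Z \right)} = 4 Z Z 2 = 4 Z^{2} \cdot 2 = 4 \cdot 2 Z^{2} = 8 Z^{2}$)
$V{\left(W \right)} = - 4 W$ ($V{\left(W \right)} = - 4 \sqrt{W} \sqrt{W} = - 4 W$)
$S{\left(g,I \right)} = 1048576 I^{8}$ ($S{\left(g,I \right)} = \left(- 4 \cdot 8 I^{2}\right)^{4} = \left(- 32 I^{2}\right)^{4} = 1048576 I^{8}$)
$S{\left(5,-5 \right)} \left(-3715\right) = 1048576 \left(-5\right)^{8} \left(-3715\right) = 1048576 \cdot 390625 \left(-3715\right) = 409600000000 \left(-3715\right) = -1521664000000000$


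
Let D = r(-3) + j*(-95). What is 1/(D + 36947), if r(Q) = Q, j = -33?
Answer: 1/40079 ≈ 2.4951e-5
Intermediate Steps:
D = 3132 (D = -3 - 33*(-95) = -3 + 3135 = 3132)
1/(D + 36947) = 1/(3132 + 36947) = 1/40079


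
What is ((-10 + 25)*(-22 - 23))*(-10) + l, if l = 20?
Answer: 6770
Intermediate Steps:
((-10 + 25)*(-22 - 23))*(-10) + l = ((-10 + 25)*(-22 - 23))*(-10) + 20 = (15*(-45))*(-10) + 20 = -675*(-10) + 20 = 6750 + 20 = 6770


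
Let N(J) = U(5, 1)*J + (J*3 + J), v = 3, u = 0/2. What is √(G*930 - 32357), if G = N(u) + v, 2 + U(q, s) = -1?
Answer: I*√29567 ≈ 171.95*I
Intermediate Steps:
U(q, s) = -3 (U(q, s) = -2 - 1 = -3)
u = 0 (u = 0*(½) = 0)
N(J) = J (N(J) = -3*J + (J*3 + J) = -3*J + (3*J + J) = -3*J + 4*J = J)
G = 3 (G = 0 + 3 = 3)
√(G*930 - 32357) = √(3*930 - 32357) = √(2790 - 32357) = √(-29567) = I*√29567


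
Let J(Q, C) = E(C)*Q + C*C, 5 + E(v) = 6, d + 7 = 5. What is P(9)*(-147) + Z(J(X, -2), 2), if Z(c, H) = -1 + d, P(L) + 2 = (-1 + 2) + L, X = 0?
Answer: -1179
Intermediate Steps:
d = -2 (d = -7 + 5 = -2)
E(v) = 1 (E(v) = -5 + 6 = 1)
J(Q, C) = Q + C² (J(Q, C) = 1*Q + C*C = Q + C²)
P(L) = -1 + L (P(L) = -2 + ((-1 + 2) + L) = -2 + (1 + L) = -1 + L)
Z(c, H) = -3 (Z(c, H) = -1 - 2 = -3)
P(9)*(-147) + Z(J(X, -2), 2) = (-1 + 9)*(-147) - 3 = 8*(-147) - 3 = -1176 - 3 = -1179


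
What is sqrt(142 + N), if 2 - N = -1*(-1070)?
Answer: I*sqrt(926) ≈ 30.43*I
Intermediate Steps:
N = -1068 (N = 2 - (-1)*(-1070) = 2 - 1*1070 = 2 - 1070 = -1068)
sqrt(142 + N) = sqrt(142 - 1068) = sqrt(-926) = I*sqrt(926)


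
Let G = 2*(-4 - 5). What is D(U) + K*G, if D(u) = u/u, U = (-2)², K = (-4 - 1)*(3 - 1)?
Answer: 181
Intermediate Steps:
K = -10 (K = -5*2 = -10)
G = -18 (G = 2*(-9) = -18)
U = 4
D(u) = 1
D(U) + K*G = 1 - 10*(-18) = 1 + 180 = 181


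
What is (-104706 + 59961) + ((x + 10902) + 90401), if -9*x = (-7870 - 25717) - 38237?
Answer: 580846/9 ≈ 64538.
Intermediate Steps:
x = 71824/9 (x = -((-7870 - 25717) - 38237)/9 = -(-33587 - 38237)/9 = -1/9*(-71824) = 71824/9 ≈ 7980.4)
(-104706 + 59961) + ((x + 10902) + 90401) = (-104706 + 59961) + ((71824/9 + 10902) + 90401) = -44745 + (169942/9 + 90401) = -44745 + 983551/9 = 580846/9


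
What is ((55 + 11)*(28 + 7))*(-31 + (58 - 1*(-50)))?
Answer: 177870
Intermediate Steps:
((55 + 11)*(28 + 7))*(-31 + (58 - 1*(-50))) = (66*35)*(-31 + (58 + 50)) = 2310*(-31 + 108) = 2310*77 = 177870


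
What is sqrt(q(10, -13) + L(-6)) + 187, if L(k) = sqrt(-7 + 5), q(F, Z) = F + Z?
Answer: 187 + sqrt(-3 + I*sqrt(2)) ≈ 187.4 + 1.7772*I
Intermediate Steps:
L(k) = I*sqrt(2) (L(k) = sqrt(-2) = I*sqrt(2))
sqrt(q(10, -13) + L(-6)) + 187 = sqrt((10 - 13) + I*sqrt(2)) + 187 = sqrt(-3 + I*sqrt(2)) + 187 = 187 + sqrt(-3 + I*sqrt(2))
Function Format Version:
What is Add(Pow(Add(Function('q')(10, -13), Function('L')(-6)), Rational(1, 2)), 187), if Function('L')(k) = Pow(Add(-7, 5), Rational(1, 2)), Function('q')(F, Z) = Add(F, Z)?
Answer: Add(187, Pow(Add(-3, Mul(I, Pow(2, Rational(1, 2)))), Rational(1, 2))) ≈ Add(187.40, Mul(1.7772, I))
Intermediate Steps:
Function('L')(k) = Mul(I, Pow(2, Rational(1, 2))) (Function('L')(k) = Pow(-2, Rational(1, 2)) = Mul(I, Pow(2, Rational(1, 2))))
Add(Pow(Add(Function('q')(10, -13), Function('L')(-6)), Rational(1, 2)), 187) = Add(Pow(Add(Add(10, -13), Mul(I, Pow(2, Rational(1, 2)))), Rational(1, 2)), 187) = Add(Pow(Add(-3, Mul(I, Pow(2, Rational(1, 2)))), Rational(1, 2)), 187) = Add(187, Pow(Add(-3, Mul(I, Pow(2, Rational(1, 2)))), Rational(1, 2)))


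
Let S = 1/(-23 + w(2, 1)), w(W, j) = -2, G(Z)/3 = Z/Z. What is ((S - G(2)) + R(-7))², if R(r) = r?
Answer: 63001/625 ≈ 100.80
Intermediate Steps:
G(Z) = 3 (G(Z) = 3*(Z/Z) = 3*1 = 3)
S = -1/25 (S = 1/(-23 - 2) = 1/(-25) = -1/25 ≈ -0.040000)
((S - G(2)) + R(-7))² = ((-1/25 - 1*3) - 7)² = ((-1/25 - 3) - 7)² = (-76/25 - 7)² = (-251/25)² = 63001/625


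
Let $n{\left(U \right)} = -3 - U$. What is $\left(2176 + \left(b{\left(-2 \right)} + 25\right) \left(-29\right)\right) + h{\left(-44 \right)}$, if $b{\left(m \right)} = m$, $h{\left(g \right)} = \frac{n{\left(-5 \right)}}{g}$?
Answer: $\frac{33197}{22} \approx 1509.0$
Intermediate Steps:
$h{\left(g \right)} = \frac{2}{g}$ ($h{\left(g \right)} = \frac{-3 - -5}{g} = \frac{-3 + 5}{g} = \frac{2}{g}$)
$\left(2176 + \left(b{\left(-2 \right)} + 25\right) \left(-29\right)\right) + h{\left(-44 \right)} = \left(2176 + \left(-2 + 25\right) \left(-29\right)\right) + \frac{2}{-44} = \left(2176 + 23 \left(-29\right)\right) + 2 \left(- \frac{1}{44}\right) = \left(2176 - 667\right) - \frac{1}{22} = 1509 - \frac{1}{22} = \frac{33197}{22}$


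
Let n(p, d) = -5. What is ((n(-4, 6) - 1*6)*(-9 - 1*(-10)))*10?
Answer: -110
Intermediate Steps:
((n(-4, 6) - 1*6)*(-9 - 1*(-10)))*10 = ((-5 - 1*6)*(-9 - 1*(-10)))*10 = ((-5 - 6)*(-9 + 10))*10 = -11*1*10 = -11*10 = -110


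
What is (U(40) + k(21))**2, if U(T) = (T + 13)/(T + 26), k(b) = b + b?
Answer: 7980625/4356 ≈ 1832.1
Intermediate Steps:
k(b) = 2*b
U(T) = (13 + T)/(26 + T)
(U(40) + k(21))**2 = ((13 + 40)/(26 + 40) + 2*21)**2 = (53/66 + 42)**2 = (2825/66)**2 = 7980625/4356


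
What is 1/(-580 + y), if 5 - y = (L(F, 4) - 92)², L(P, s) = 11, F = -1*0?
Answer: -1/7136 ≈ -0.00014013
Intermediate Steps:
F = 0
y = -6556 (y = 5 - (11 - 92)² = 5 - 1*(-81)² = 5 - 1*6561 = 5 - 6561 = -6556)
1/(-580 + y) = 1/(-580 - 6556) = 1/(-7136) = -1/7136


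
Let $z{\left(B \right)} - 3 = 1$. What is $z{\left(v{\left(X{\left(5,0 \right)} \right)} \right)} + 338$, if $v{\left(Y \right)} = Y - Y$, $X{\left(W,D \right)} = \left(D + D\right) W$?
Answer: $342$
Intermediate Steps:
$X{\left(W,D \right)} = 2 D W$
$v{\left(Y \right)} = 0$
$z{\left(B \right)} = 4$ ($z{\left(B \right)} = 3 + 1 = 4$)
$z{\left(v{\left(X{\left(5,0 \right)} \right)} \right)} + 338 = 4 + 338 = 342$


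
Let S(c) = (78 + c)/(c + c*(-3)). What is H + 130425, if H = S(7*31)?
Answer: 56604155/434 ≈ 1.3042e+5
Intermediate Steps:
S(c) = -(78 + c)/(2*c) (S(c) = (78 + c)/(c - 3*c) = (78 + c)/((-2*c)) = (78 + c)*(-1/(2*c)) = -(78 + c)/(2*c))
H = -295/434 (H = (-78 - 7*31)/(2*((7*31))) = (½)*(-78 - 1*217)/217 = (½)*(1/217)*(-78 - 217) = (½)*(1/217)*(-295) = -295/434 ≈ -0.67972)
H + 130425 = -295/434 + 130425 = 56604155/434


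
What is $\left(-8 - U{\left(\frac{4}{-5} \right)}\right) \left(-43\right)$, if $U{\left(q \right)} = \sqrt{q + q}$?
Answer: $344 + \frac{86 i \sqrt{10}}{5} \approx 344.0 + 54.391 i$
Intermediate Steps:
$U{\left(q \right)} = \sqrt{2} \sqrt{q}$ ($U{\left(q \right)} = \sqrt{2 q} = \sqrt{2} \sqrt{q}$)
$\left(-8 - U{\left(\frac{4}{-5} \right)}\right) \left(-43\right) = \left(-8 - \sqrt{2} \sqrt{\frac{4}{-5}}\right) \left(-43\right) = \left(-8 - \sqrt{2} \sqrt{4 \left(- \frac{1}{5}\right)}\right) \left(-43\right) = \left(-8 - \sqrt{2} \sqrt{- \frac{4}{5}}\right) \left(-43\right) = \left(-8 - \sqrt{2} \frac{2 i \sqrt{5}}{5}\right) \left(-43\right) = \left(-8 - \frac{2 i \sqrt{10}}{5}\right) \left(-43\right) = 344 + \frac{86 i \sqrt{10}}{5}$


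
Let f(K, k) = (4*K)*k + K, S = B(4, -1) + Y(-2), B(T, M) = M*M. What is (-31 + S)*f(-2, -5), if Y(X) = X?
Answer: -1216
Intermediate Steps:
B(T, M) = M²
S = -1 (S = (-1)² - 2 = 1 - 2 = -1)
f(K, k) = K + 4*K*k (f(K, k) = 4*K*k + K = K + 4*K*k)
(-31 + S)*f(-2, -5) = (-31 - 1)*(-2*(1 + 4*(-5))) = -(-64)*(1 - 20) = -(-64)*(-19) = -32*38 = -1216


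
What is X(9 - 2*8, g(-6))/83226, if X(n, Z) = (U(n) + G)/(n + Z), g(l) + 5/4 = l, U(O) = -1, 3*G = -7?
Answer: 20/7115823 ≈ 2.8106e-6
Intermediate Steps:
G = -7/3 (G = (⅓)*(-7) = -7/3 ≈ -2.3333)
g(l) = -5/4 + l
X(n, Z) = -10/(3*(Z + n)) (X(n, Z) = (-1 - 7/3)/(n + Z) = -10/(3*(Z + n)))
X(9 - 2*8, g(-6))/83226 = -10/(3*(-5/4 - 6) + 3*(9 - 2*8))/83226 = -10/(3*(-29/4) + 3*(9 - 16))*(1/83226) = -10/(-87/4 + 3*(-7))*(1/83226) = -10/(-87/4 - 21)*(1/83226) = -10/(-171/4)*(1/83226) = -10*(-4/171)*(1/83226) = (40/171)*(1/83226) = 20/7115823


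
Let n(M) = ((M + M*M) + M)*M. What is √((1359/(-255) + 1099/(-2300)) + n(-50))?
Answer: I*√1834660781633/3910 ≈ 346.42*I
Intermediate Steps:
n(M) = M*(M² + 2*M) (n(M) = ((M + M²) + M)*M = (M² + 2*M)*M = M*(M² + 2*M))
√((1359/(-255) + 1099/(-2300)) + n(-50)) = √((1359/(-255) + 1099/(-2300)) + (-50)²*(2 - 50)) = √((1359*(-1/255) + 1099*(-1/2300)) + 2500*(-48)) = √((-453/85 - 1099/2300) - 120000) = √(-227063/39100 - 120000) = √(-4692227063/39100) = I*√1834660781633/3910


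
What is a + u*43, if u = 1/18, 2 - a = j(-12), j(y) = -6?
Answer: 187/18 ≈ 10.389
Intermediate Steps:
a = 8 (a = 2 - 1*(-6) = 2 + 6 = 8)
u = 1/18 ≈ 0.055556
a + u*43 = 8 + (1/18)*43 = 8 + 43/18 = 187/18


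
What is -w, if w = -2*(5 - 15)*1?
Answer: -20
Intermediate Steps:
w = 20 (w = -2*(-10)*1 = 20*1 = 20)
-w = -1*20 = -20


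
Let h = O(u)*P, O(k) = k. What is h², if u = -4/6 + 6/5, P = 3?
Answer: 64/25 ≈ 2.5600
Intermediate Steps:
u = 8/15 (u = -4*⅙ + 6*(⅕) = -⅔ + 6/5 = 8/15 ≈ 0.53333)
h = 8/5 (h = (8/15)*3 = 8/5 ≈ 1.6000)
h² = (8/5)² = 64/25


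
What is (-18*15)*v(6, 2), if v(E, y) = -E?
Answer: 1620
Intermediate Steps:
(-18*15)*v(6, 2) = (-18*15)*(-1*6) = -270*(-6) = 1620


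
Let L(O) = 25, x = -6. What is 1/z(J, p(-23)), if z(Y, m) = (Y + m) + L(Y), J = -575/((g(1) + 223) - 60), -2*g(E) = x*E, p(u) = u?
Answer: -166/243 ≈ -0.68313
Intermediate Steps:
g(E) = 3*E (g(E) = -(-3)*E = 3*E)
J = -575/166 (J = -575/((3*1 + 223) - 60) = -575/((3 + 223) - 60) = -575/(226 - 60) = -575/166 ≈ -3.4639)
z(Y, m) = 25 + Y + m (z(Y, m) = (Y + m) + 25 = 25 + Y + m)
1/z(J, p(-23)) = 1/(25 - 575/166 - 23) = 1/(-243/166) = -166/243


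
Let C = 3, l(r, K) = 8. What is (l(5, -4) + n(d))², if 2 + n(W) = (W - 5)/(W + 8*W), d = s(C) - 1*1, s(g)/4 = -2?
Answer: 250000/6561 ≈ 38.104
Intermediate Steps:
s(g) = -8 (s(g) = 4*(-2) = -8)
d = -9 (d = -8 - 1*1 = -8 - 1 = -9)
n(W) = -2 + (-5 + W)/(9*W) (n(W) = -2 + (W - 5)/(W + 8*W) = -2 + (-5 + W)/((9*W)) = -2 + (-5 + W)*(1/(9*W)) = -2 + (-5 + W)/(9*W))
(l(5, -4) + n(d))² = (8 + (⅑)*(-5 - 17*(-9))/(-9))² = (8 + (⅑)*(-⅑)*(-5 + 153))² = (8 + (⅑)*(-⅑)*148)² = (8 - 148/81)² = (500/81)² = 250000/6561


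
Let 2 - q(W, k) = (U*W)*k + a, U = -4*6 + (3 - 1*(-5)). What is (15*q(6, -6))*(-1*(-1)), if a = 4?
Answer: -8670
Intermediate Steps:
U = -16 (U = -24 + (3 + 5) = -24 + 8 = -16)
q(W, k) = -2 + 16*W*k (q(W, k) = 2 - ((-16*W)*k + 4) = 2 - (-16*W*k + 4) = 2 - (4 - 16*W*k) = 2 + (-4 + 16*W*k) = -2 + 16*W*k)
(15*q(6, -6))*(-1*(-1)) = (15*(-2 + 16*6*(-6)))*(-1*(-1)) = (15*(-2 - 576))*1 = (15*(-578))*1 = -8670*1 = -8670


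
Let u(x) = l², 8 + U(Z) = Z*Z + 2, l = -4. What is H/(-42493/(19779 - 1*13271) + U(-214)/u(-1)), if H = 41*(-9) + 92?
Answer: -3605432/37165179 ≈ -0.097011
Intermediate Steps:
U(Z) = -6 + Z² (U(Z) = -8 + (Z*Z + 2) = -8 + (Z² + 2) = -8 + (2 + Z²) = -6 + Z²)
H = -277 (H = -369 + 92 = -277)
u(x) = 16 (u(x) = (-4)² = 16)
H/(-42493/(19779 - 1*13271) + U(-214)/u(-1)) = -277/(-42493/(19779 - 1*13271) + (-6 + (-214)²)/16) = -277/(-42493/(19779 - 13271) + (-6 + 45796)*(1/16)) = -277/(-42493/6508 + 45790*(1/16)) = -277/(-42493*1/6508 + 22895/8) = -277/(-42493/6508 + 22895/8) = -277/37165179/13016 = -277*13016/37165179 = -3605432/37165179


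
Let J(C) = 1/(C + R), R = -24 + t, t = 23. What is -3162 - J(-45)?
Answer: -145451/46 ≈ -3162.0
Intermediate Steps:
R = -1 (R = -24 + 23 = -1)
J(C) = 1/(-1 + C) (J(C) = 1/(C - 1) = 1/(-1 + C))
-3162 - J(-45) = -3162 - 1/(-1 - 45) = -3162 - 1/(-46) = -3162 - 1*(-1/46) = -3162 + 1/46 = -145451/46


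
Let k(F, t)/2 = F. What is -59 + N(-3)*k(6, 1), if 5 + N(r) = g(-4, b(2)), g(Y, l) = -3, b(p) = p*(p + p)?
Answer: -155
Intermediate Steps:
b(p) = 2*p**2 (b(p) = p*(2*p) = 2*p**2)
k(F, t) = 2*F
N(r) = -8 (N(r) = -5 - 3 = -8)
-59 + N(-3)*k(6, 1) = -59 - 16*6 = -59 - 8*12 = -59 - 96 = -155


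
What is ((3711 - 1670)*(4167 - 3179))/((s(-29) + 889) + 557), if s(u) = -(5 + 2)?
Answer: 2016508/1439 ≈ 1401.3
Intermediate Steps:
s(u) = -7 (s(u) = -1*7 = -7)
((3711 - 1670)*(4167 - 3179))/((s(-29) + 889) + 557) = ((3711 - 1670)*(4167 - 3179))/((-7 + 889) + 557) = (2041*988)/(882 + 557) = 2016508/1439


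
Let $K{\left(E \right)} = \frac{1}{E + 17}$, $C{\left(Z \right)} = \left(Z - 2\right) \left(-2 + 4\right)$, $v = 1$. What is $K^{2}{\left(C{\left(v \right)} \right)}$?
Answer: $\frac{1}{225} \approx 0.0044444$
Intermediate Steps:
$C{\left(Z \right)} = -4 + 2 Z$ ($C{\left(Z \right)} = \left(-2 + Z\right) 2 = -4 + 2 Z$)
$K{\left(E \right)} = \frac{1}{17 + E}$
$K^{2}{\left(C{\left(v \right)} \right)} = \left(\frac{1}{17 + \left(-4 + 2 \cdot 1\right)}\right)^{2} = \left(\frac{1}{17 + \left(-4 + 2\right)}\right)^{2} = \left(\frac{1}{17 - 2}\right)^{2} = \left(\frac{1}{15}\right)^{2} = \frac{1}{225}$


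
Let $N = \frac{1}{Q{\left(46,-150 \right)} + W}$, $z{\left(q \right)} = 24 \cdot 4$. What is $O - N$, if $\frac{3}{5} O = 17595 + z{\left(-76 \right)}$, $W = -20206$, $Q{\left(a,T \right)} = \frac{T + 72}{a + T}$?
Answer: $\frac{2383007189}{80821} \approx 29485.0$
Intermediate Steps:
$Q{\left(a,T \right)} = \frac{72 + T}{T + a}$
$z{\left(q \right)} = 96$
$O = 29485$ ($O = \frac{5 \left(17595 + 96\right)}{3} = \frac{5}{3} \cdot 17691 = 29485$)
$N = - \frac{4}{80821}$ ($N = \frac{1}{\frac{72 - 150}{-150 + 46} - 20206} = \frac{1}{\frac{1}{-104} \left(-78\right) - 20206} = \frac{1}{\left(- \frac{1}{104}\right) \left(-78\right) - 20206} = \frac{1}{\frac{3}{4} - 20206} = \frac{1}{- \frac{80821}{4}} = - \frac{4}{80821} \approx -4.9492 \cdot 10^{-5}$)
$O - N = 29485 - - \frac{4}{80821} = 29485 + \frac{4}{80821} = \frac{2383007189}{80821}$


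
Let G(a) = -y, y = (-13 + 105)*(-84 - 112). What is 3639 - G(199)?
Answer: -14393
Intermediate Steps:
y = -18032 (y = 92*(-196) = -18032)
G(a) = 18032 (G(a) = -1*(-18032) = 18032)
3639 - G(199) = 3639 - 1*18032 = 3639 - 18032 = -14393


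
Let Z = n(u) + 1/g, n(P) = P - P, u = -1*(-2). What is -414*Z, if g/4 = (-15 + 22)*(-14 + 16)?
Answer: -207/28 ≈ -7.3929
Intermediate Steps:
g = 56 (g = 4*((-15 + 22)*(-14 + 16)) = 4*(7*2) = 4*14 = 56)
u = 2
n(P) = 0
Z = 1/56 (Z = 0 + 1/56 = 1/56 ≈ 0.017857)
-414*Z = -414*1/56 = -207/28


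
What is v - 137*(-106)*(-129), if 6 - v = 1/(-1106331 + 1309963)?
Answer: -381470341825/203632 ≈ -1.8733e+6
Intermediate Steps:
v = 1221791/203632 (v = 6 - 1/(-1106331 + 1309963) = 6 - 1/203632 = 1221791/203632 ≈ 6.0000)
v - 137*(-106)*(-129) = 1221791/203632 - 137*(-106)*(-129) = 1221791/203632 - (-14522)*(-129) = 1221791/203632 - 1*1873338 = 1221791/203632 - 1873338 = -381470341825/203632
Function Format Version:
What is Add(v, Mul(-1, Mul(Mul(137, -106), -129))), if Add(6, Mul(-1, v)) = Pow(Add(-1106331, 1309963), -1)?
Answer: Rational(-381470341825, 203632) ≈ -1.8733e+6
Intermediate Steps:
v = Rational(1221791, 203632) (v = Add(6, Mul(-1, Pow(Add(-1106331, 1309963), -1))) = Add(6, Mul(-1, Pow(203632, -1))) = Add(6, Mul(-1, Rational(1, 203632))) = Add(6, Rational(-1, 203632)) = Rational(1221791, 203632) ≈ 6.0000)
Add(v, Mul(-1, Mul(Mul(137, -106), -129))) = Add(Rational(1221791, 203632), Mul(-1, Mul(Mul(137, -106), -129))) = Add(Rational(1221791, 203632), Mul(-1, Mul(-14522, -129))) = Add(Rational(1221791, 203632), Mul(-1, 1873338)) = Add(Rational(1221791, 203632), -1873338) = Rational(-381470341825, 203632)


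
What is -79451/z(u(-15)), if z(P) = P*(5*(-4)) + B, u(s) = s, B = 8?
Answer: -79451/308 ≈ -257.96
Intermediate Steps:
z(P) = 8 - 20*P (z(P) = P*(5*(-4)) + 8 = P*(-20) + 8 = -20*P + 8 = 8 - 20*P)
-79451/z(u(-15)) = -79451/(8 - 20*(-15)) = -79451/(8 + 300) = -79451/308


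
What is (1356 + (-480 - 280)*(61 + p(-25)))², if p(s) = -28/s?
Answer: 52567484176/25 ≈ 2.1027e+9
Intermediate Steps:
(1356 + (-480 - 280)*(61 + p(-25)))² = (1356 + (-480 - 280)*(61 - 28/(-25)))² = (1356 - 760*(61 - 28*(-1/25)))² = (1356 - 760*(61 + 28/25))² = (1356 - 760*1553/25)² = (1356 - 236056/5)² = (-229276/5)² = 52567484176/25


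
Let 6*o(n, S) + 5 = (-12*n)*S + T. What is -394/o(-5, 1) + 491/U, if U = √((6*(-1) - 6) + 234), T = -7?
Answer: -197/4 + 491*√222/222 ≈ -16.296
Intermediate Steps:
U = √222 (U = √((-6 - 6) + 234) = √(-12 + 234) = √222 ≈ 14.900)
o(n, S) = -2 - 2*S*n (o(n, S) = -⅚ + ((-12*n)*S - 7)/6 = -⅚ + (-12*S*n - 7)/6 = -⅚ + (-7 - 12*S*n)/6 = -⅚ + (-7/6 - 2*S*n) = -2 - 2*S*n)
-394/o(-5, 1) + 491/U = -394/(-2 - 2*1*(-5)) + 491/(√222) = -394/(-2 + 10) + 491*(√222/222) = -394/8 + 491*√222/222 = -394*⅛ + 491*√222/222 = -197/4 + 491*√222/222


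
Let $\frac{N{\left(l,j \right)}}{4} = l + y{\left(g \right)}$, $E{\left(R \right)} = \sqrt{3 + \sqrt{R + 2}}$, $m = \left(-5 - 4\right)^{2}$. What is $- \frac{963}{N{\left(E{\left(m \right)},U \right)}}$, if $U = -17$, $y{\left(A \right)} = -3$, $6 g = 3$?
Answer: $\frac{963}{12 - 4 \sqrt{3 + \sqrt{83}}} \approx -501.56$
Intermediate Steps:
$m = 81$ ($m = \left(-9\right)^{2} = 81$)
$E{\left(R \right)} = \sqrt{3 + \sqrt{2 + R}}$
$g = \frac{1}{2}$ ($g = \frac{1}{6} \cdot 3 = \frac{1}{2} \approx 0.5$)
$N{\left(l,j \right)} = -12 + 4 l$ ($N{\left(l,j \right)} = 4 \left(l - 3\right) = 4 \left(-3 + l\right) = -12 + 4 l$)
$- \frac{963}{N{\left(E{\left(m \right)},U \right)}} = - \frac{963}{-12 + 4 \sqrt{3 + \sqrt{2 + 81}}} = - \frac{963}{-12 + 4 \sqrt{3 + \sqrt{83}}}$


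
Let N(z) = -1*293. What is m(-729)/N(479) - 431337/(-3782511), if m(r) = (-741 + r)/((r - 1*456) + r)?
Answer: 13129686728/117846651879 ≈ 0.11141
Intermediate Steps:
N(z) = -293
m(r) = (-741 + r)/(-456 + 2*r) (m(r) = (-741 + r)/((r - 456) + r) = (-741 + r)/((-456 + r) + r) = (-741 + r)/(-456 + 2*r))
m(-729)/N(479) - 431337/(-3782511) = ((-741 - 729)/(2*(-228 - 729)))/(-293) - 431337/(-3782511) = ((½)*(-1470)/(-957))*(-1/293) - 431337*(-1/3782511) = ((½)*(-1/957)*(-1470))*(-1/293) + 143779/1260837 = (245/319)*(-1/293) + 143779/1260837 = -245/93467 + 143779/1260837 = 13129686728/117846651879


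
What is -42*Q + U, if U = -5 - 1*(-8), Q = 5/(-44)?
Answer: 171/22 ≈ 7.7727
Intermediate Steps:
Q = -5/44 (Q = 5*(-1/44) = -5/44 ≈ -0.11364)
U = 3 (U = -5 + 8 = 3)
-42*Q + U = -42*(-5/44) + 3 = 105/22 + 3 = 171/22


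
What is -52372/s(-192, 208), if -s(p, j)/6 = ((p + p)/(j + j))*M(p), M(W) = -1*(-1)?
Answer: -170209/18 ≈ -9456.1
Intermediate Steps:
M(W) = 1
s(p, j) = -6*p/j (s(p, j) = -6*(p + p)/(j + j) = -6*(2*p)/((2*j)) = -6*(2*p)*(1/(2*j)) = -6*p/j)
-52372/s(-192, 208) = -52372/((-6*(-192)/208)) = -52372/((-6*(-192)*1/208)) = -52372/72/13 = -52372*13/72 = -170209/18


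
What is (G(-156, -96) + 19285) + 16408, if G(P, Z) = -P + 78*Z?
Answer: 28361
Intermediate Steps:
(G(-156, -96) + 19285) + 16408 = ((-1*(-156) + 78*(-96)) + 19285) + 16408 = ((156 - 7488) + 19285) + 16408 = (-7332 + 19285) + 16408 = 11953 + 16408 = 28361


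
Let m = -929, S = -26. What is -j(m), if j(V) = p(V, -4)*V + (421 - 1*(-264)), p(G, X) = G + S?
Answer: -887880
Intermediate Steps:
p(G, X) = -26 + G (p(G, X) = G - 26 = -26 + G)
j(V) = 685 + V*(-26 + V) (j(V) = (-26 + V)*V + (421 - 1*(-264)) = V*(-26 + V) + (421 + 264) = V*(-26 + V) + 685 = 685 + V*(-26 + V))
-j(m) = -(685 - 929*(-26 - 929)) = -(685 - 929*(-955)) = -(685 + 887195) = -1*887880 = -887880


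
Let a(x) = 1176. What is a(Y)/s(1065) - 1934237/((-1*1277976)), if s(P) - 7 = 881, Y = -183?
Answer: 134187593/47285112 ≈ 2.8378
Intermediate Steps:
s(P) = 888 (s(P) = 7 + 881 = 888)
a(Y)/s(1065) - 1934237/((-1*1277976)) = 1176/888 - 1934237/((-1*1277976)) = 1176*(1/888) - 1934237/(-1277976) = 49/37 - 1934237*(-1/1277976) = 49/37 + 1934237/1277976 = 134187593/47285112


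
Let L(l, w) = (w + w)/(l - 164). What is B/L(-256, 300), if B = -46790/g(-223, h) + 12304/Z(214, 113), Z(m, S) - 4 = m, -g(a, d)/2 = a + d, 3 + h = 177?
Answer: 2248607/7630 ≈ 294.71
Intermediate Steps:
h = 174 (h = -3 + 177 = 174)
g(a, d) = -2*a - 2*d (g(a, d) = -2*(a + d) = -2*a - 2*d)
Z(m, S) = 4 + m
L(l, w) = 2*w/(-164 + l) (L(l, w) = (2*w)/(-164 + l) = 2*w/(-164 + l))
B = -2248607/5341 (B = -46790/(-2*(-223) - 2*174) + 12304/(4 + 214) = -46790/(446 - 348) + 12304/218 = -46790/98 + 12304*(1/218) = -46790*1/98 + 6152/109 = -23395/49 + 6152/109 = -2248607/5341 ≈ -421.01)
B/L(-256, 300) = -2248607/(5341*(2*300/(-164 - 256))) = -2248607/(5341*(2*300/(-420))) = -2248607/(5341*(2*300*(-1/420))) = -2248607/(5341*(-10/7)) = -2248607/5341*(-7/10) = 2248607/7630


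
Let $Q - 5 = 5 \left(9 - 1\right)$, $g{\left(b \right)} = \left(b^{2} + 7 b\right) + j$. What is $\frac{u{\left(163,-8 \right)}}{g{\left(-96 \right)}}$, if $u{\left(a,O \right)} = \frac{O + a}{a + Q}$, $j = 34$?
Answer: $\frac{155}{1784224} \approx 8.6872 \cdot 10^{-5}$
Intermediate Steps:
$g{\left(b \right)} = 34 + b^{2} + 7 b$ ($g{\left(b \right)} = \left(b^{2} + 7 b\right) + 34 = 34 + b^{2} + 7 b$)
$Q = 45$ ($Q = 5 + 5 \left(9 - 1\right) = 5 + 5 \cdot 8 = 5 + 40 = 45$)
$u{\left(a,O \right)} = \frac{O + a}{45 + a}$ ($u{\left(a,O \right)} = \frac{O + a}{a + 45} = \frac{O + a}{45 + a}$)
$\frac{u{\left(163,-8 \right)}}{g{\left(-96 \right)}} = \frac{\frac{1}{45 + 163} \left(-8 + 163\right)}{34 + \left(-96\right)^{2} + 7 \left(-96\right)} = \frac{\frac{1}{208} \cdot 155}{34 + 9216 - 672} = \frac{\frac{1}{208} \cdot 155}{8578} = \frac{155}{208} \cdot \frac{1}{8578} = \frac{155}{1784224}$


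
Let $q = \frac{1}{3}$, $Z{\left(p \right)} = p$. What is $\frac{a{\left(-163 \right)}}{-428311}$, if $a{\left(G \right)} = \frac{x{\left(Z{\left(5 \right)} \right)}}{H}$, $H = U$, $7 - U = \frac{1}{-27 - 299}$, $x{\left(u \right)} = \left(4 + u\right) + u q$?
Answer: $- \frac{10432}{2933502039} \approx -3.5562 \cdot 10^{-6}$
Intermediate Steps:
$q = \frac{1}{3} \approx 0.33333$
$x{\left(u \right)} = 4 + \frac{4 u}{3}$ ($x{\left(u \right)} = \left(4 + u\right) + u \frac{1}{3} = \left(4 + u\right) + \frac{u}{3} = 4 + \frac{4 u}{3}$)
$U = \frac{2283}{326}$ ($U = 7 - \frac{1}{-27 - 299} = 7 - \frac{1}{-326} = 7 - - \frac{1}{326} = 7 + \frac{1}{326} = \frac{2283}{326} \approx 7.0031$)
$H = \frac{2283}{326} \approx 7.0031$
$a{\left(G \right)} = \frac{10432}{6849}$ ($a{\left(G \right)} = \frac{4 + \frac{4}{3} \cdot 5}{\frac{2283}{326}} = \left(4 + \frac{20}{3}\right) \frac{326}{2283} = \frac{32}{3} \cdot \frac{326}{2283} = \frac{10432}{6849}$)
$\frac{a{\left(-163 \right)}}{-428311} = \frac{10432}{6849 \left(-428311\right)} = \frac{10432}{6849} \left(- \frac{1}{428311}\right) = - \frac{10432}{2933502039}$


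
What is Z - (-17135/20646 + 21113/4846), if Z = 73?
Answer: 1737706220/25012629 ≈ 69.473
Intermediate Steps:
Z - (-17135/20646 + 21113/4846) = 73 - (-17135/20646 + 21113/4846) = 73 - 1*88215697/25012629 = 73 - 88215697/25012629 = 1737706220/25012629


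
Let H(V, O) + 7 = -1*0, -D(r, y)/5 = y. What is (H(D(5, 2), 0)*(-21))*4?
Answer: 588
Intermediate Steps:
D(r, y) = -5*y
H(V, O) = -7 (H(V, O) = -7 - 1*0 = -7 + 0 = -7)
(H(D(5, 2), 0)*(-21))*4 = -7*(-21)*4 = 147*4 = 588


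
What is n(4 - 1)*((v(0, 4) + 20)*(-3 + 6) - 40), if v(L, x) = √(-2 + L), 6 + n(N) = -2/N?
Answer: -400/3 - 20*I*√2 ≈ -133.33 - 28.284*I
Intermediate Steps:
n(N) = -6 - 2/N
n(4 - 1)*((v(0, 4) + 20)*(-3 + 6) - 40) = (-6 - 2/(4 - 1))*((√(-2 + 0) + 20)*(-3 + 6) - 40) = (-6 - 2/3)*((√(-2) + 20)*3 - 40) = (-6 - 2*⅓)*((I*√2 + 20)*3 - 40) = (-6 - ⅔)*((20 + I*√2)*3 - 40) = -20*((60 + 3*I*√2) - 40)/3 = -20*(20 + 3*I*√2)/3 = -400/3 - 20*I*√2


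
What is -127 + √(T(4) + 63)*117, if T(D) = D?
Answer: -127 + 117*√67 ≈ 830.69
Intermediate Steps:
-127 + √(T(4) + 63)*117 = -127 + √(4 + 63)*117 = -127 + √67*117 = -127 + 117*√67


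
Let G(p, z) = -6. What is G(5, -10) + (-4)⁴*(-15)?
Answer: -3846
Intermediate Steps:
G(5, -10) + (-4)⁴*(-15) = -6 + (-4)⁴*(-15) = -6 + 256*(-15) = -6 - 3840 = -3846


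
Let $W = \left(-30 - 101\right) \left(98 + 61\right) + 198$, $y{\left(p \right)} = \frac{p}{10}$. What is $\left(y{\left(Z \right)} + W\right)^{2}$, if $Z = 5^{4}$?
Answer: $\frac{1692252769}{4} \approx 4.2306 \cdot 10^{8}$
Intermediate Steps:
$Z = 625$
$y{\left(p \right)} = \frac{p}{10}$ ($y{\left(p \right)} = p \frac{1}{10} = \frac{p}{10}$)
$W = -20631$ ($W = \left(-131\right) 159 + 198 = -20829 + 198 = -20631$)
$\left(y{\left(Z \right)} + W\right)^{2} = \left(\frac{1}{10} \cdot 625 - 20631\right)^{2} = \left(\frac{125}{2} - 20631\right)^{2} = \left(- \frac{41137}{2}\right)^{2} = \frac{1692252769}{4}$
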